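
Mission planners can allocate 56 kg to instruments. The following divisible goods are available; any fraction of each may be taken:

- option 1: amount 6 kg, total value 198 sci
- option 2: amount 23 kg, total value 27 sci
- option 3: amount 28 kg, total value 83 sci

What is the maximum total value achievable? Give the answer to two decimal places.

Take in order of value per unit:
- option 1 (198/6 per unit): all 6 → value 198, running total 198.00
- option 3 (83/28 per unit): all 28 → value 83, running total 281.00
- option 2 (27/23 per unit): 22 of 23 → value 22×27/23 = 25.8261, running total 306.83
Total 306.83.

306.83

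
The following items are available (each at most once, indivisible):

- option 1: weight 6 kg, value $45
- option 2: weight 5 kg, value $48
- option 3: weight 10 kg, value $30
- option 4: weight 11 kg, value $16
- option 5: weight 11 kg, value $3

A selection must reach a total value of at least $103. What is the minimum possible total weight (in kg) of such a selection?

Subsets with value ≥ 103, sorted by total weight:
- option 1+option 2+option 3: weight 21, value 123
- option 1+option 2+option 4: weight 22, value 109
- option 1+option 2+option 3+option 4: weight 32, value 139
Minimum weight: 21 kg.

21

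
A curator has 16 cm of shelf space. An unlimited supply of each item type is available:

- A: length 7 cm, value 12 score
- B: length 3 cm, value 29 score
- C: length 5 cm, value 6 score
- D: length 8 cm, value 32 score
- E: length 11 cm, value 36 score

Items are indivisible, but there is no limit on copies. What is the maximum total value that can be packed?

145 score

Best value-per-unit is B at 29/3, and filling with it alone uses length 5×3=15. No mix of the others beats 5×29 = 145.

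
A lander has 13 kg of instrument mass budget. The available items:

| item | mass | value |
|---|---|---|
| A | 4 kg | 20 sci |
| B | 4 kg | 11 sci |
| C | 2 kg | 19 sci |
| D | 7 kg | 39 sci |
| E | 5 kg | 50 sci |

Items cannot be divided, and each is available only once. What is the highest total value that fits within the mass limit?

89 sci

Check high-value combinations within 13 kg:
- A+C+E: mass 4+2+5=11, value 20+19+50=89
- D+E: mass 7+5=12, value 39+50=89
- A+B+E: mass 4+4+5=13, value 20+11+50=81
- B+C+E: mass 4+2+5=11, value 11+19+50=80
Best: 89 sci.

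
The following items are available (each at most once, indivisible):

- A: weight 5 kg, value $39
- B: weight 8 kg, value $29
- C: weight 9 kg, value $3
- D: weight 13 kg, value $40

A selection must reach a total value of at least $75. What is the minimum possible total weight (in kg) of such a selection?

18

Subsets with value ≥ 75, sorted by total weight:
- A+D: weight 18, value 79
- A+B+D: weight 26, value 108
Minimum weight: 18 kg.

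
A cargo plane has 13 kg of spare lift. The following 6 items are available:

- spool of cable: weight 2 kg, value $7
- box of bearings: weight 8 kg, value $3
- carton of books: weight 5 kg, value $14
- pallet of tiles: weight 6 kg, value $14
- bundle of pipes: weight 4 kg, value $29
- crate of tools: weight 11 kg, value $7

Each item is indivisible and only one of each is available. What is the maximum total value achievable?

$50

Check high-value combinations within 13 kg:
- spool of cable+carton of books+bundle of pipes: weight 2+5+4=11, value 7+14+29=50
- spool of cable+pallet of tiles+bundle of pipes: weight 2+6+4=12, value 7+14+29=50
- carton of books+bundle of pipes: weight 5+4=9, value 14+29=43
- pallet of tiles+bundle of pipes: weight 6+4=10, value 14+29=43
- spool of cable+bundle of pipes: weight 2+4=6, value 7+29=36
Best: $50.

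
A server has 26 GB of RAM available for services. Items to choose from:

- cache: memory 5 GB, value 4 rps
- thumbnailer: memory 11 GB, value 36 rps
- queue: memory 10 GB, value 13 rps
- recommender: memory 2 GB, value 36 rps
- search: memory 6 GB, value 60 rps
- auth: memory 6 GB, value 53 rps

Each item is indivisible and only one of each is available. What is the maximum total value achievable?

185 rps

Check high-value combinations within 26 GB:
- thumbnailer+recommender+search+auth: memory 11+2+6+6=25, value 36+36+60+53=185
- queue+recommender+search+auth: memory 10+2+6+6=24, value 13+36+60+53=162
- cache+recommender+search+auth: memory 5+2+6+6=19, value 4+36+60+53=153
- recommender+search+auth: memory 2+6+6=14, value 36+60+53=149
Best: 185 rps.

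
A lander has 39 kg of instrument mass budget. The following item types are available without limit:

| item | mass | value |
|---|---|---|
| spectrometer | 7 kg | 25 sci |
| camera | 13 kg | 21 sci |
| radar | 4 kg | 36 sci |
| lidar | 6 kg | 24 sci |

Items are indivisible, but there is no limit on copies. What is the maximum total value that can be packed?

Best value-per-unit is radar at 36/4, and filling with it alone uses mass 9×4=36. No mix of the others beats 9×36 = 324.

324 sci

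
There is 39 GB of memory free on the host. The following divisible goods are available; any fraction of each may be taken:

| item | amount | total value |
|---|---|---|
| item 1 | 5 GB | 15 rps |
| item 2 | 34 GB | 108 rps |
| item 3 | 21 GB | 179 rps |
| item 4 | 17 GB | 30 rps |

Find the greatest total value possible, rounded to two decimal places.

236.18

Take in order of value per unit:
- item 3 (179/21 per unit): all 21 → value 179, running total 179.00
- item 2 (108/34 per unit): 18 of 34 → value 18×108/34 = 57.1765, running total 236.18
Total 236.18.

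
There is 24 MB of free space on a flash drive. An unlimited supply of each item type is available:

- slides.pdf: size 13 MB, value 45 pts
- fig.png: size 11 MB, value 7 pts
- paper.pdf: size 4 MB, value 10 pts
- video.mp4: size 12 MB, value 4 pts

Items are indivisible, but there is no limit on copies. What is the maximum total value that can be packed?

65 pts

Best value-per-unit is slides.pdf at 45/13; filling with it alone gives 1×45 = 45.
Optimal mix: 1×slides.pdf + 2×paper.pdf → size 21, value 65.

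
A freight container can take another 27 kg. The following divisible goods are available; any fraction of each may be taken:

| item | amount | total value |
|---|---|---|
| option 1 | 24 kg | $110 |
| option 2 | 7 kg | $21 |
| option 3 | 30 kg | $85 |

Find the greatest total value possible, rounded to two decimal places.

119.00

Take in order of value per unit:
- option 1 (110/24 per unit): all 24 → value 110, running total 110.00
- option 2 (21/7 per unit): 3 of 7 → value 3×21/7 = 9.0000, running total 119.00
Total 119.00.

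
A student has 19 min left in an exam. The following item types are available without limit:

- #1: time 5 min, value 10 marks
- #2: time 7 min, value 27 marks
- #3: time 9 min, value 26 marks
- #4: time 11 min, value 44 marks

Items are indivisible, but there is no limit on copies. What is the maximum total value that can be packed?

Best value-per-unit is #4 at 44/11; filling with it alone gives 1×44 = 44.
Optimal mix: 1×#2 + 1×#4 → time 18, value 71.

71 marks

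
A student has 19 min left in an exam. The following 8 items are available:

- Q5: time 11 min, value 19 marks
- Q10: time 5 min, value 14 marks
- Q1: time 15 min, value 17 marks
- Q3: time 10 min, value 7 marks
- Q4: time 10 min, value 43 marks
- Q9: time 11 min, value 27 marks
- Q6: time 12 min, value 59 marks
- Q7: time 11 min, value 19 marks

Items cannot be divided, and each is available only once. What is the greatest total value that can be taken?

73 marks

Check high-value combinations within 19 min:
- Q10+Q6: time 5+12=17, value 14+59=73
- Q6: time 12, value 59
- Q10+Q4: time 5+10=15, value 14+43=57
Best: 73 marks.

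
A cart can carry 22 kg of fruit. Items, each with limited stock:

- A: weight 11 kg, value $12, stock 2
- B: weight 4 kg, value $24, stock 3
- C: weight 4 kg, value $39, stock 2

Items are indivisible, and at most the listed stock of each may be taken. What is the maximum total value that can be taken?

$150

Top feasible selections:
- 3×B + 2×C: weight 20, value 150
- 2×B + 2×C: weight 16, value 126
Best: $150.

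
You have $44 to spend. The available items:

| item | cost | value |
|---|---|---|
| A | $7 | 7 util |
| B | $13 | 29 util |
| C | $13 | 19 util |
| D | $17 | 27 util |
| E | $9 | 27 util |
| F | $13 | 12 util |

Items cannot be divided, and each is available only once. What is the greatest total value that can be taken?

83 util

This is a 0/1 knapsack; check combinations near the capacity.
- B+D+E: cost 13+17+9=39, value 29+27+27=83
- A+B+C+E: cost 7+13+13+9=42, value 7+29+19+27=82
- B+C+E: cost 13+13+9=35, value 29+19+27=75
Best: 83 util.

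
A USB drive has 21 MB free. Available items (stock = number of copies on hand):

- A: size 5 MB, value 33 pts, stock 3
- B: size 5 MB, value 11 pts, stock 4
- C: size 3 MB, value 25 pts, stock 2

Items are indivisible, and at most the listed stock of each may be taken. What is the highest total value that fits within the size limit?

149 pts

Top feasible selections:
- 3×A + 2×C: size 21, value 149
- 2×A + 1×B + 2×C: size 21, value 127
- 3×A + 1×C: size 18, value 124
- 2×A + 2×C: size 16, value 116
Best: 149 pts.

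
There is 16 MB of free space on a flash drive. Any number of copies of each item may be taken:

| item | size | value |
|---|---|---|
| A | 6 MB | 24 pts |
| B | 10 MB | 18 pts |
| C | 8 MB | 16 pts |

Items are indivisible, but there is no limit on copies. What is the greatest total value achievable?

Best value-per-unit is A at 24/6, and filling with it alone uses size 2×6=12. No mix of the others beats 2×24 = 48.

48 pts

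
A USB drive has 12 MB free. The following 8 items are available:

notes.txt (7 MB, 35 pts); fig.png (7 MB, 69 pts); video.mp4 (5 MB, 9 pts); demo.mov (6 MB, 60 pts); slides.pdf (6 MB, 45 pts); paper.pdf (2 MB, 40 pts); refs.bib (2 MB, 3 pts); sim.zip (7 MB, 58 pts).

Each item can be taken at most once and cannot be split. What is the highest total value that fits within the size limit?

Check high-value combinations within 12 MB:
- fig.png+paper.pdf+refs.bib: size 7+2+2=11, value 69+40+3=112
- fig.png+paper.pdf: size 7+2=9, value 69+40=109
- demo.mov+slides.pdf: size 6+6=12, value 60+45=105
Best: 112 pts.

112 pts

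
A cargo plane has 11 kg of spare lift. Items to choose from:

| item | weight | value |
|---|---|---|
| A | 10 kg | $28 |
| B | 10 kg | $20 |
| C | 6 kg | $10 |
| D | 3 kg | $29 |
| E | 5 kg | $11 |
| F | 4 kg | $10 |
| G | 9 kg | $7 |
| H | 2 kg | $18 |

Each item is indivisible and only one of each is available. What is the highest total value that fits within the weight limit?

$58

Check high-value combinations within 11 kg:
- D+E+H: weight 3+5+2=10, value 29+11+18=58
- D+F+H: weight 3+4+2=9, value 29+10+18=57
- C+D+H: weight 6+3+2=11, value 10+29+18=57
Best: $58.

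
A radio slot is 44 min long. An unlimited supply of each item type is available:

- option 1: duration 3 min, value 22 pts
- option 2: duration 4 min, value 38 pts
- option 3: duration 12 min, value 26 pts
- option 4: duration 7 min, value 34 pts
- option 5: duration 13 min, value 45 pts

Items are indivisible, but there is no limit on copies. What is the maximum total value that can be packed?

418 pts

Best value-per-unit is option 2 at 38/4, and filling with it alone uses duration 11×4=44. No mix of the others beats 11×38 = 418.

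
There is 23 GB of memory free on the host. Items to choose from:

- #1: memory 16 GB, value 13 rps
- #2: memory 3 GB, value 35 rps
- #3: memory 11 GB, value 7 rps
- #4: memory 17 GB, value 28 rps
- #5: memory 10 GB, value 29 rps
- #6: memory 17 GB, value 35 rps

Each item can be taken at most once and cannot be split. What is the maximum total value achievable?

Check high-value combinations within 23 GB:
- #2+#6: memory 3+17=20, value 35+35=70
- #2+#5: memory 3+10=13, value 35+29=64
- #2+#4: memory 3+17=20, value 35+28=63
- #1+#2: memory 16+3=19, value 13+35=48
- #2+#3: memory 3+11=14, value 35+7=42
Best: 70 rps.

70 rps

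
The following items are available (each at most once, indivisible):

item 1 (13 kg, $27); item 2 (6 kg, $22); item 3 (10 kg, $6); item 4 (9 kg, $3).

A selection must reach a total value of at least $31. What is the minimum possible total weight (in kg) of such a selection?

19

Subsets with value ≥ 31, sorted by total weight:
- item 1+item 2: weight 19, value 49
- item 1+item 3: weight 23, value 33
- item 2+item 3+item 4: weight 25, value 31
Minimum weight: 19 kg.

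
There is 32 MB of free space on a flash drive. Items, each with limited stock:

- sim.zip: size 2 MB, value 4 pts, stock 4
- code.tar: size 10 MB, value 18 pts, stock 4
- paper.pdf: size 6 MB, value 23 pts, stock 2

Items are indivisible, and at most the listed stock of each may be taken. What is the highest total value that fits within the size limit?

Best selections within size 32 and stock limits:
- 2×code.tar + 2×paper.pdf: size 32, value 82
- 4×sim.zip + 1×code.tar + 2×paper.pdf: size 30, value 80
Best: 82 pts.

82 pts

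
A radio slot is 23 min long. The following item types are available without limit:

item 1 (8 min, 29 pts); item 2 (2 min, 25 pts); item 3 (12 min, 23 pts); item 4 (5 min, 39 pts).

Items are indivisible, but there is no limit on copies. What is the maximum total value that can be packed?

275 pts

Best value-per-unit is item 2 at 25/2, and filling with it alone uses duration 11×2=22. No mix of the others beats 11×25 = 275.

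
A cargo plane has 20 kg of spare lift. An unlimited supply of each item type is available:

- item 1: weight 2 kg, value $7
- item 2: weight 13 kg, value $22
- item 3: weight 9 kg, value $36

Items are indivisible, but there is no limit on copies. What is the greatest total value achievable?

$79

Best value-per-unit is item 3 at 36/9; filling with it alone gives 2×36 = 72.
Optimal mix: 1×item 1 + 2×item 3 → weight 20, value 79.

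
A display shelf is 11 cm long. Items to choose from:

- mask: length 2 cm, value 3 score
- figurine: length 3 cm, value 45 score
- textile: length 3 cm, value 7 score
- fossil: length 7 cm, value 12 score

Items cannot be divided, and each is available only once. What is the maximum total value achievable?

Check high-value combinations within 11 cm:
- figurine+fossil: length 3+7=10, value 45+12=57
- mask+figurine+textile: length 2+3+3=8, value 3+45+7=55
- figurine+textile: length 3+3=6, value 45+7=52
- mask+figurine: length 2+3=5, value 3+45=48
Best: 57 score.

57 score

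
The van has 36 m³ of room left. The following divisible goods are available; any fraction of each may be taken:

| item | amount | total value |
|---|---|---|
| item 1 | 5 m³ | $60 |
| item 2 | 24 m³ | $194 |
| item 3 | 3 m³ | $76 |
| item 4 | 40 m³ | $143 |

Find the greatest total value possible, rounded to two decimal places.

344.30

Take in order of value per unit:
- item 3 (76/3 per unit): all 3 → value 76, running total 76.00
- item 1 (60/5 per unit): all 5 → value 60, running total 136.00
- item 2 (194/24 per unit): all 24 → value 194, running total 330.00
- item 4 (143/40 per unit): 4 of 40 → value 4×143/40 = 14.3000, running total 344.30
Total 344.30.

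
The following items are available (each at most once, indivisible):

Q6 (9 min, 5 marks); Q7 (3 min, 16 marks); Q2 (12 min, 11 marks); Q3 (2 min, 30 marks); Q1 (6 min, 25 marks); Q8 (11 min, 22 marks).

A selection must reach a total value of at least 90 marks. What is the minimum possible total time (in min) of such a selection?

22

Subsets with value ≥ 90, sorted by total time:
- Q7+Q3+Q1+Q8: time 22, value 93
- Q6+Q7+Q3+Q1+Q8: time 31, value 98
- Q7+Q2+Q3+Q1+Q8: time 34, value 104
Minimum time: 22 min.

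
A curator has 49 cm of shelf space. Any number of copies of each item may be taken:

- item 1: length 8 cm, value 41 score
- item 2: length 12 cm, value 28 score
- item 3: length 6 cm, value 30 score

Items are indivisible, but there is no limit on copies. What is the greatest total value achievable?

246 score

Best value-per-unit is item 1 at 41/8, and filling with it alone uses length 6×8=48. No mix of the others beats 6×41 = 246.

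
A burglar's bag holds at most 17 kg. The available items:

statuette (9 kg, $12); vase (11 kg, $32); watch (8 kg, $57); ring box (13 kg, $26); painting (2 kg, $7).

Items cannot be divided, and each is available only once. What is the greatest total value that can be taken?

$69

Check high-value combinations within 17 kg:
- statuette+watch: weight 9+8=17, value 12+57=69
- watch+painting: weight 8+2=10, value 57+7=64
- watch: weight 8, value 57
Best: $69.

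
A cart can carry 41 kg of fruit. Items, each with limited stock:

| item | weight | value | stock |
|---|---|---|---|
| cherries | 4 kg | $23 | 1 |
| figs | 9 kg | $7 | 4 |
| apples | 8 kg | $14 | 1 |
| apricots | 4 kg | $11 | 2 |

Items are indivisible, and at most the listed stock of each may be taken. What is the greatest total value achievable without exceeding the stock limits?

Top feasible selections:
- 1×cherries + 2×figs + 1×apples + 2×apricots: weight 38, value 73
- 1×cherries + 1×figs + 1×apples + 2×apricots: weight 29, value 66
- 1×cherries + 3×figs + 2×apricots: weight 39, value 66
- 1×cherries + 2×figs + 1×apples + 1×apricots: weight 34, value 62
Best: $73.

$73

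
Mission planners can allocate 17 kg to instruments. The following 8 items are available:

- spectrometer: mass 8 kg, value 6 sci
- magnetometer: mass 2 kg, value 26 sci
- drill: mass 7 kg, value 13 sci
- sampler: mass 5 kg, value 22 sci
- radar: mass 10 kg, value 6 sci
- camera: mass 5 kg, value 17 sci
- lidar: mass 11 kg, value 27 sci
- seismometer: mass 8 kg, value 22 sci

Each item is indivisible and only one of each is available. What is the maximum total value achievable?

70 sci

Check high-value combinations within 17 kg:
- magnetometer+sampler+seismometer: mass 2+5+8=15, value 26+22+22=70
- magnetometer+sampler+camera: mass 2+5+5=12, value 26+22+17=65
- magnetometer+camera+seismometer: mass 2+5+8=15, value 26+17+22=65
- magnetometer+drill+sampler: mass 2+7+5=14, value 26+13+22=61
- magnetometer+drill+seismometer: mass 2+7+8=17, value 26+13+22=61
Best: 70 sci.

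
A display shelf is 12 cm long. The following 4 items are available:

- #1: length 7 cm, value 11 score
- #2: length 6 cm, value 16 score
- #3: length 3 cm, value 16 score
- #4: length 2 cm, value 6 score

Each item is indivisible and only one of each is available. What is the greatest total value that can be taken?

Check high-value combinations within 12 cm:
- #2+#3+#4: length 6+3+2=11, value 16+16+6=38
- #1+#3+#4: length 7+3+2=12, value 11+16+6=33
- #2+#3: length 6+3=9, value 16+16=32
- #1+#3: length 7+3=10, value 11+16=27
- #3+#4: length 3+2=5, value 16+6=22
Best: 38 score.

38 score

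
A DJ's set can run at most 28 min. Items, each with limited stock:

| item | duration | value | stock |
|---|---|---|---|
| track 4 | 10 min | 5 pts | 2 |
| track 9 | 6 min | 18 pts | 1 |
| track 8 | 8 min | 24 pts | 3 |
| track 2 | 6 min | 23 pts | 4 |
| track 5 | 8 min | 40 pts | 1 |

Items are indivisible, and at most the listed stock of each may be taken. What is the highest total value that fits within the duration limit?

110 pts

Best selections within duration 28 and stock limits:
- 1×track 8 + 2×track 2 + 1×track 5: duration 28, value 110
- 3×track 2 + 1×track 5: duration 26, value 109
Best: 110 pts.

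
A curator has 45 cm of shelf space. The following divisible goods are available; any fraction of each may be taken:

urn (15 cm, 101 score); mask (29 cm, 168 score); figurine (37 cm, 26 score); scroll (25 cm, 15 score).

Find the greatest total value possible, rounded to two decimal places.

269.70

Take in order of value per unit:
- urn (101/15 per unit): all 15 → value 101, running total 101.00
- mask (168/29 per unit): all 29 → value 168, running total 269.00
- figurine (26/37 per unit): 1 of 37 → value 1×26/37 = 0.7027, running total 269.70
Total 269.70.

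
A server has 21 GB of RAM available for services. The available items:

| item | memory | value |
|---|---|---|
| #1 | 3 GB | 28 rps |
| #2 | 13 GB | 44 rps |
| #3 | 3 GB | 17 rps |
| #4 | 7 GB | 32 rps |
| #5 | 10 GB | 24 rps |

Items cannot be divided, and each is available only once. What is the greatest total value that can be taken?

Check high-value combinations within 21 GB:
- #1+#2+#3: memory 3+13+3=19, value 28+44+17=89
- #1+#4+#5: memory 3+7+10=20, value 28+32+24=84
- #1+#3+#4: memory 3+3+7=13, value 28+17+32=77
Best: 89 rps.

89 rps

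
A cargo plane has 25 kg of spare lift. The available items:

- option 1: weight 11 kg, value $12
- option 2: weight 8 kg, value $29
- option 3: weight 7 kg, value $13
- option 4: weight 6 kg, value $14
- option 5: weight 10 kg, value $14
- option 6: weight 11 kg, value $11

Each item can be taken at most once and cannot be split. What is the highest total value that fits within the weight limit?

Check high-value combinations within 25 kg:
- option 2+option 4+option 5: weight 8+6+10=24, value 29+14+14=57
- option 2+option 3+option 4: weight 8+7+6=21, value 29+13+14=56
- option 2+option 3+option 5: weight 8+7+10=25, value 29+13+14=56
Best: $57.

$57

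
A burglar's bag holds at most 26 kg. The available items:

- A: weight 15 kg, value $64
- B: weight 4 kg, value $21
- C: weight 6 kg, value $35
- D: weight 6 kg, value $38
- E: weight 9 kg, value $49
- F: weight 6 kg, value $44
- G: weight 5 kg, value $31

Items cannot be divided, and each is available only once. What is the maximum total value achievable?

$162

Check high-value combinations within 26 kg:
- D+E+F+G: weight 6+9+6+5=26, value 38+49+44+31=162
- C+E+F+G: weight 6+9+6+5=26, value 35+49+44+31=159
- C+D+E+G: weight 6+6+9+5=26, value 35+38+49+31=153
- B+D+E+F: weight 4+6+9+6=25, value 21+38+49+44=152
- B+C+E+F: weight 4+6+9+6=25, value 21+35+49+44=149
Best: $162.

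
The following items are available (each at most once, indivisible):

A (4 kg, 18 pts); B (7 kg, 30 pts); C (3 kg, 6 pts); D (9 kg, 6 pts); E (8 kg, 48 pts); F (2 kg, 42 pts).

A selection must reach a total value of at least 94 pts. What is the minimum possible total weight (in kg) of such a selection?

13

Subsets with value ≥ 94, sorted by total weight:
- C+E+F: weight 13, value 96
- A+E+F: weight 14, value 108
Minimum weight: 13 kg.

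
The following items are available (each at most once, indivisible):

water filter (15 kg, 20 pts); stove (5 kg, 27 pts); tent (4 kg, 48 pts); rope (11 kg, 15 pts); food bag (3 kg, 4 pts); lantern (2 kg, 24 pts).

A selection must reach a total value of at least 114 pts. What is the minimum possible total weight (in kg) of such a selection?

Subsets with value ≥ 114, sorted by total weight:
- stove+tent+rope+lantern: weight 22, value 114
- stove+tent+rope+food bag+lantern: weight 25, value 118
Minimum weight: 22 kg.

22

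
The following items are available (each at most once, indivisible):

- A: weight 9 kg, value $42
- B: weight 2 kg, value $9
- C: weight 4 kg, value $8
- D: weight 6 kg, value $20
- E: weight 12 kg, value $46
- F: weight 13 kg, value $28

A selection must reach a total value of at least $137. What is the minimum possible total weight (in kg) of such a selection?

42

Subsets with value ≥ 137, sorted by total weight:
- A+B+D+E+F: weight 42, value 145
- A+C+D+E+F: weight 44, value 144
Minimum weight: 42 kg.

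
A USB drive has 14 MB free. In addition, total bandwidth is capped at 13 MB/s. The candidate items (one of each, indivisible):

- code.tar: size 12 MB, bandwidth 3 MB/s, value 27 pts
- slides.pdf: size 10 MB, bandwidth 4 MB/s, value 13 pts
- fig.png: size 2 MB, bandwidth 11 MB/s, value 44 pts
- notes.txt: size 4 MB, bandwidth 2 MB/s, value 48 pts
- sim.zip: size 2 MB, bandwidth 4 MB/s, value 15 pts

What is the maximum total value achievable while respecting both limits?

92 pts

Feasible sets respecting both limits:
- fig.png+notes.txt: size 6, bandwidth 13, value 92
- notes.txt+sim.zip: size 6, bandwidth 6, value 63
- slides.pdf+notes.txt: size 14, bandwidth 6, value 61
Best: 92 pts.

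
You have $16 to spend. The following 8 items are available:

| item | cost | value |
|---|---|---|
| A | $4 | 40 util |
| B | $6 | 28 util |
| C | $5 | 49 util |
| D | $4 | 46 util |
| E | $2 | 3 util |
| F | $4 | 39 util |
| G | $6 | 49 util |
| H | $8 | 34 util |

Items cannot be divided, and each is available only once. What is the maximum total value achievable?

Check high-value combinations within $16:
- C+D+G: cost 5+4+6=15, value 49+46+49=144
- A+C+D+E: cost 4+5+4+2=15, value 40+49+46+3=138
- A+C+G: cost 4+5+6=15, value 40+49+49=138
- A+D+E+G: cost 4+4+2+6=16, value 40+46+3+49=138
Best: 144 util.

144 util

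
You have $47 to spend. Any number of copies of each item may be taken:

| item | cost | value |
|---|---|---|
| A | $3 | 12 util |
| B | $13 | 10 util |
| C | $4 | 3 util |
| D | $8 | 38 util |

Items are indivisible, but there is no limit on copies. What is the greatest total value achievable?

214 util

Best value-per-unit is D at 38/8; filling with it alone gives 5×38 = 190.
Optimal mix: 2×A + 5×D → cost 46, value 214.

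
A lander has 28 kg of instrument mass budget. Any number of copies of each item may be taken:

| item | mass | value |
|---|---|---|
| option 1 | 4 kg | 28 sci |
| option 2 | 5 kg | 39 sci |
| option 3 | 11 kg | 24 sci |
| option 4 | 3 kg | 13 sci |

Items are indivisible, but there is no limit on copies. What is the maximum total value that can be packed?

212 sci

Best value-per-unit is option 2 at 39/5; filling with it alone gives 5×39 = 195.
Optimal mix: 2×option 1 + 4×option 2 → mass 28, value 212.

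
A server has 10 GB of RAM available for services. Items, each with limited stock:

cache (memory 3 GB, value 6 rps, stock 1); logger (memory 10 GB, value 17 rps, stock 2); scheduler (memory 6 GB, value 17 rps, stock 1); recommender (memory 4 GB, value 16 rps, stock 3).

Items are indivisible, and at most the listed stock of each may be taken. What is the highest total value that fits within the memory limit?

33 rps

Best selections within memory 10 and stock limits:
- 1×scheduler + 1×recommender: memory 10, value 33
- 2×recommender: memory 8, value 32
- 1×cache + 1×scheduler: memory 9, value 23
- 1×cache + 1×recommender: memory 7, value 22
Best: 33 rps.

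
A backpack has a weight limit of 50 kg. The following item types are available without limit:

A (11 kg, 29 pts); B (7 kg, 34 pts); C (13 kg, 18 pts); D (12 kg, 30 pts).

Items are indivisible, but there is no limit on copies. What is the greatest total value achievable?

238 pts

Best value-per-unit is B at 34/7, and filling with it alone uses weight 7×7=49. No mix of the others beats 7×34 = 238.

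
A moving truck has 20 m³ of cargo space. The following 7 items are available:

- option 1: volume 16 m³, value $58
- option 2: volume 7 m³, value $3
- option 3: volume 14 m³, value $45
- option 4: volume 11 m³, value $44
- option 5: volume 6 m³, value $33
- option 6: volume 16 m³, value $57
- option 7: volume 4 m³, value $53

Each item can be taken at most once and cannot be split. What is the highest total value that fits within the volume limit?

$111

Check high-value combinations within 20 m³:
- option 1+option 7: volume 16+4=20, value 58+53=111
- option 6+option 7: volume 16+4=20, value 57+53=110
- option 3+option 7: volume 14+4=18, value 45+53=98
- option 4+option 7: volume 11+4=15, value 44+53=97
Best: $111.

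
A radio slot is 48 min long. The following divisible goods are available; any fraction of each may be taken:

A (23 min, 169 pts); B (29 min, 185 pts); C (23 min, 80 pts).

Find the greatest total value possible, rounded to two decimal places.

Take in order of value per unit:
- A (169/23 per unit): all 23 → value 169, running total 169.00
- B (185/29 per unit): 25 of 29 → value 25×185/29 = 159.4828, running total 328.48
Total 328.48.

328.48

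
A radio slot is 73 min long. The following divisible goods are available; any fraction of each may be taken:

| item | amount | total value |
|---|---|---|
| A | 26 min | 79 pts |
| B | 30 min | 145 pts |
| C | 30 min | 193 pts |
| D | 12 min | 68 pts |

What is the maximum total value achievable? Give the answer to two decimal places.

Take in order of value per unit:
- C (193/30 per unit): all 30 → value 193, running total 193.00
- D (68/12 per unit): all 12 → value 68, running total 261.00
- B (145/30 per unit): all 30 → value 145, running total 406.00
- A (79/26 per unit): 1 of 26 → value 1×79/26 = 3.0385, running total 409.04
Total 409.04.

409.04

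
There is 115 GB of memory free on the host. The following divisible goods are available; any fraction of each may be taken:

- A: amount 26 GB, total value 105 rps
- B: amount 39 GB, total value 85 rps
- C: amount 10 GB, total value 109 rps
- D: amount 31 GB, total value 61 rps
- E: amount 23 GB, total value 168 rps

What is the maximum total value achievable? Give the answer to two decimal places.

500.45

Take in order of value per unit:
- C (109/10 per unit): all 10 → value 109, running total 109.00
- E (168/23 per unit): all 23 → value 168, running total 277.00
- A (105/26 per unit): all 26 → value 105, running total 382.00
- B (85/39 per unit): all 39 → value 85, running total 467.00
- D (61/31 per unit): 17 of 31 → value 17×61/31 = 33.4516, running total 500.45
Total 500.45.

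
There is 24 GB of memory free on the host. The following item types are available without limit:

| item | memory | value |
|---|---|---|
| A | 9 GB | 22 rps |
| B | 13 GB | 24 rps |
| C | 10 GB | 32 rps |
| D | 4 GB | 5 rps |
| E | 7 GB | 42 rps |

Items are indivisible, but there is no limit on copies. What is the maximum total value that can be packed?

126 rps

Best value-per-unit is E at 42/7, and filling with it alone uses memory 3×7=21. No mix of the others beats 3×42 = 126.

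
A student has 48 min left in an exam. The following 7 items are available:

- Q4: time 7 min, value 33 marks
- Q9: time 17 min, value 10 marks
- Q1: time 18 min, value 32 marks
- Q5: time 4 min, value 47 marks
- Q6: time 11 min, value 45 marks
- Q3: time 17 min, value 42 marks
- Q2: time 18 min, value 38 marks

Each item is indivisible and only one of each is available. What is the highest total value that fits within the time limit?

Check high-value combinations within 48 min:
- Q4+Q5+Q6+Q3: time 7+4+11+17=39, value 33+47+45+42=167
- Q4+Q5+Q6+Q2: time 7+4+11+18=40, value 33+47+45+38=163
- Q4+Q5+Q3+Q2: time 7+4+17+18=46, value 33+47+42+38=160
- Q4+Q1+Q5+Q6: time 7+18+4+11=40, value 33+32+47+45=157
- Q4+Q1+Q5+Q3: time 7+18+4+17=46, value 33+32+47+42=154
Best: 167 marks.

167 marks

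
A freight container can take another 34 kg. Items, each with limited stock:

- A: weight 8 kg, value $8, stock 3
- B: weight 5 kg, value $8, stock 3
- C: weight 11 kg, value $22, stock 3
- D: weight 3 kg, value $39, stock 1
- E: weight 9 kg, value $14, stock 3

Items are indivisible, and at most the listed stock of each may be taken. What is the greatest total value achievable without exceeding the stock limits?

Top feasible selections:
- 2×C + 1×D + 1×E: weight 34, value 97
- 1×B + 2×C + 1×D: weight 30, value 91
Best: $97.

$97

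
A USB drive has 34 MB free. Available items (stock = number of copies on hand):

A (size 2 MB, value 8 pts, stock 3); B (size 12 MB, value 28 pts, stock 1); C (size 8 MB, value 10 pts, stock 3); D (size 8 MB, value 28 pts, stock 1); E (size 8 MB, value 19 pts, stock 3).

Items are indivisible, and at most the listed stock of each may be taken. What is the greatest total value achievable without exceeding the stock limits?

Top feasible selections:
- 3×A + 1×B + 1×D + 1×E: size 34, value 99
- 1×A + 1×D + 3×E: size 34, value 93
- 2×A + 1×B + 1×D + 1×E: size 32, value 91
- 3×A + 1×D + 2×E: size 30, value 90
Best: 99 pts.

99 pts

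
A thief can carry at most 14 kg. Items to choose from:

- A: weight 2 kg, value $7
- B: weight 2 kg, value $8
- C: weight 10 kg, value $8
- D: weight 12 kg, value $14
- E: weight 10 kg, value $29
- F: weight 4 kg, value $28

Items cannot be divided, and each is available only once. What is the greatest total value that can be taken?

$57

This is a 0/1 knapsack; check combinations near the capacity.
- E+F: weight 10+4=14, value 29+28=57
- A+B+E: weight 2+2+10=14, value 7+8+29=44
- A+B+F: weight 2+2+4=8, value 7+8+28=43
Best: $57.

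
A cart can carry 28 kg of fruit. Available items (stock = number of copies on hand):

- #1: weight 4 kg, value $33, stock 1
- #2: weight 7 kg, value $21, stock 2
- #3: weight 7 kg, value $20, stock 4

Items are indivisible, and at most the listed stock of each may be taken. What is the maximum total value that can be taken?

Top feasible selections:
- 1×#1 + 2×#2 + 1×#3: weight 25, value 95
- 1×#1 + 1×#2 + 2×#3: weight 25, value 94
- 1×#1 + 3×#3: weight 25, value 93
Best: $95.

$95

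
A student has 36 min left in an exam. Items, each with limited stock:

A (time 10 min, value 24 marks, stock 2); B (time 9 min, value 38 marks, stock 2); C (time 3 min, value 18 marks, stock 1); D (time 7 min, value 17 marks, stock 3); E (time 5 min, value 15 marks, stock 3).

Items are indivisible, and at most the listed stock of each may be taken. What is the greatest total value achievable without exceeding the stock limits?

Best selections within time 36 and stock limits:
- 2×B + 1×C + 3×E: time 36, value 139
- 1×A + 2×B + 1×C + 1×E: time 36, value 133
- 2×B + 1×C + 2×D: time 35, value 128
Best: 139 marks.

139 marks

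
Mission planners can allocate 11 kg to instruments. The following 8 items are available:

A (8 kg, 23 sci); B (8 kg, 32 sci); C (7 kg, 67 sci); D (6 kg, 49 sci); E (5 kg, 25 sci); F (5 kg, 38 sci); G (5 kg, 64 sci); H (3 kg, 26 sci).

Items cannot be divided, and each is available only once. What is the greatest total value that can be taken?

Check high-value combinations within 11 kg:
- D+G: mass 6+5=11, value 49+64=113
- F+G: mass 5+5=10, value 38+64=102
- C+H: mass 7+3=10, value 67+26=93
Best: 113 sci.

113 sci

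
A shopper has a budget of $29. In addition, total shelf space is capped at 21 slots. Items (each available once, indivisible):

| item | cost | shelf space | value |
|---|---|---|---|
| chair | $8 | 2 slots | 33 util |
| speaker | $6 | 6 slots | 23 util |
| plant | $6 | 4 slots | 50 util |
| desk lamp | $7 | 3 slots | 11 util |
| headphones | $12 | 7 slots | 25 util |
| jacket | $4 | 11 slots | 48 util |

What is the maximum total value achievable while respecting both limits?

142 util

Feasible sets respecting both limits:
- chair+plant+desk lamp+jacket: cost 25, shelf space 20, value 142
- chair+plant+jacket: cost 18, shelf space 17, value 131
- speaker+plant+jacket: cost 16, shelf space 21, value 121
Best: 142 util.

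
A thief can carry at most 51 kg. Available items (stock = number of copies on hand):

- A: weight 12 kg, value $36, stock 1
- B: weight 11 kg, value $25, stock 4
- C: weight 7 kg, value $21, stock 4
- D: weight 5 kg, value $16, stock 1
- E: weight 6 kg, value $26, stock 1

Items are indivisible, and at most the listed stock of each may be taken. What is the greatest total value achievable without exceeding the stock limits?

Top feasible selections:
- 1×A + 4×C + 1×D + 1×E: weight 51, value 162
- 1×B + 4×C + 1×D + 1×E: weight 50, value 151
- 1×A + 1×B + 3×C + 1×E: weight 50, value 150
Best: $162.

$162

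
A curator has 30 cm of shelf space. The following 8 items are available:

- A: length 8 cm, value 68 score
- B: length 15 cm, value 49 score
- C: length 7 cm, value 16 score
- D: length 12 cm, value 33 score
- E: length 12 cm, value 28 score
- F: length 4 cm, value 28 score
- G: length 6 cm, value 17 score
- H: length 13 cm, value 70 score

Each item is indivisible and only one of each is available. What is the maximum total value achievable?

166 score

Check high-value combinations within 30 cm:
- A+F+H: length 8+4+13=25, value 68+28+70=166
- A+G+H: length 8+6+13=27, value 68+17+70=155
- A+C+H: length 8+7+13=28, value 68+16+70=154
Best: 166 score.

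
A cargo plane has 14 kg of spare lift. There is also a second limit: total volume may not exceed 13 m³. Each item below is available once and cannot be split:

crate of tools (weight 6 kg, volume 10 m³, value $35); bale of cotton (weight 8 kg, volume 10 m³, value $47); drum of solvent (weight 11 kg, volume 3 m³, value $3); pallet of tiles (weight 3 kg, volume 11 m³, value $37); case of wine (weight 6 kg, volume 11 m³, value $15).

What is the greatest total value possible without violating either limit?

$47

Feasible sets respecting both limits:
- bale of cotton: weight 8, volume 10, value 47
- pallet of tiles: weight 3, volume 11, value 37
- crate of tools: weight 6, volume 10, value 35
Best: $47.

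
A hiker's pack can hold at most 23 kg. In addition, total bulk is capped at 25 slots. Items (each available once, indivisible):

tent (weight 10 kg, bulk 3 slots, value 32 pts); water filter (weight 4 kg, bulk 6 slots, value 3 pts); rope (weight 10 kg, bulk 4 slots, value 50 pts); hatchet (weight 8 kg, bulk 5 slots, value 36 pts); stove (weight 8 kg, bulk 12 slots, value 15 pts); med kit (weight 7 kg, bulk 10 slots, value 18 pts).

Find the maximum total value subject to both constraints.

89 pts

Feasible sets respecting both limits:
- water filter+rope+hatchet: weight 22, bulk 15, value 89
- rope+hatchet: weight 18, bulk 9, value 86
- tent+rope: weight 20, bulk 7, value 82
- tent+water filter+hatchet: weight 22, bulk 14, value 71
Best: 89 pts.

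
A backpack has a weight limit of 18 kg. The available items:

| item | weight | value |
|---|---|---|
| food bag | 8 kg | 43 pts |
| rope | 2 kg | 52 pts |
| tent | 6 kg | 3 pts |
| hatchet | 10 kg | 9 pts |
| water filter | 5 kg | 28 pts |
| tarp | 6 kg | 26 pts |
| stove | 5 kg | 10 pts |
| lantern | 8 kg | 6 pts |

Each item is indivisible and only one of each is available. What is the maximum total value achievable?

123 pts

Check high-value combinations within 18 kg:
- food bag+rope+water filter: weight 8+2+5=15, value 43+52+28=123
- food bag+rope+tarp: weight 8+2+6=16, value 43+52+26=121
- rope+water filter+tarp+stove: weight 2+5+6+5=18, value 52+28+26+10=116
- rope+water filter+tarp: weight 2+5+6=13, value 52+28+26=106
- food bag+rope+stove: weight 8+2+5=15, value 43+52+10=105
Best: 123 pts.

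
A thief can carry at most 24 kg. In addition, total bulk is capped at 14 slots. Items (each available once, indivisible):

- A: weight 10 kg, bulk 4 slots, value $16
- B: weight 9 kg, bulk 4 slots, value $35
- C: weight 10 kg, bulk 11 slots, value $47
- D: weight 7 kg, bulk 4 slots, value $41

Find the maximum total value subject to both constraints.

Feasible sets respecting both limits:
- B+D: weight 16, bulk 8, value 76
- A+D: weight 17, bulk 8, value 57
- A+B: weight 19, bulk 8, value 51
- C: weight 10, bulk 11, value 47
Best: $76.

$76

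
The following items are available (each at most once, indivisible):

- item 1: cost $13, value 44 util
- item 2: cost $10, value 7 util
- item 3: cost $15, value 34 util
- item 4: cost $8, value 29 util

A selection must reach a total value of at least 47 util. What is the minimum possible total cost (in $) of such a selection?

21

Subsets with value ≥ 47, sorted by total cost:
- item 1+item 4: cost 21, value 73
- item 3+item 4: cost 23, value 63
- item 1+item 2: cost 23, value 51
Minimum cost: 21 $.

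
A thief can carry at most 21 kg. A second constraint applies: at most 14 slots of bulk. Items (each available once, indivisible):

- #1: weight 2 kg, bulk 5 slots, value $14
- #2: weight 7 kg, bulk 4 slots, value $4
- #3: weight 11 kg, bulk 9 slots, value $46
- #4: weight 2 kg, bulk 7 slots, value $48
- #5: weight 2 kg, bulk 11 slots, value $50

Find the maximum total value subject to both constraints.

Feasible sets respecting both limits:
- #1+#4: weight 4, bulk 12, value 62
- #1+#3: weight 13, bulk 14, value 60
- #2+#4: weight 9, bulk 11, value 52
- #2+#3: weight 18, bulk 13, value 50
Best: $62.

$62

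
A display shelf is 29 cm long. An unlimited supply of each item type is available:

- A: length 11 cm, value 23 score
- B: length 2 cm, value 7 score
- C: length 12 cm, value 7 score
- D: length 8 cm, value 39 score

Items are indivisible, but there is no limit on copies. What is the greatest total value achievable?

Best value-per-unit is D at 39/8; filling with it alone gives 3×39 = 117.
Optimal mix: 2×B + 3×D → length 28, value 131.

131 score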